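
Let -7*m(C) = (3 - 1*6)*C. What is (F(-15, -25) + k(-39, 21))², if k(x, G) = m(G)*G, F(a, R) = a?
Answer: 30276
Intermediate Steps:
m(C) = 3*C/7 (m(C) = -(3 - 1*6)*C/7 = -(3 - 6)*C/7 = -(-3)*C/7 = 3*C/7)
k(x, G) = 3*G²/7 (k(x, G) = (3*G/7)*G = 3*G²/7)
(F(-15, -25) + k(-39, 21))² = (-15 + (3/7)*21²)² = (-15 + (3/7)*441)² = (-15 + 189)² = 174² = 30276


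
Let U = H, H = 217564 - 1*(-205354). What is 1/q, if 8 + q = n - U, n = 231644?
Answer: -1/191282 ≈ -5.2279e-6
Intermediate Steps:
H = 422918 (H = 217564 + 205354 = 422918)
U = 422918
q = -191282 (q = -8 + (231644 - 1*422918) = -8 + (231644 - 422918) = -8 - 191274 = -191282)
1/q = 1/(-191282) = -1/191282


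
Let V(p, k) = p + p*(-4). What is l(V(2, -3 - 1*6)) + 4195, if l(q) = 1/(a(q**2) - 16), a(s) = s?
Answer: 83901/20 ≈ 4195.0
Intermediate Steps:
V(p, k) = -3*p (V(p, k) = p - 4*p = -3*p)
l(q) = 1/(-16 + q**2) (l(q) = 1/(q**2 - 16) = 1/(-16 + q**2))
l(V(2, -3 - 1*6)) + 4195 = 1/(-16 + (-3*2)**2) + 4195 = 1/(-16 + (-6)**2) + 4195 = 1/(-16 + 36) + 4195 = 1/20 + 4195 = 83901/20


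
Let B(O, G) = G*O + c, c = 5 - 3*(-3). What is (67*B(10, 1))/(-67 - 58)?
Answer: -1608/125 ≈ -12.864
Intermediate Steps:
c = 14 (c = 5 + 9 = 14)
B(O, G) = 14 + G*O (B(O, G) = G*O + 14 = 14 + G*O)
(67*B(10, 1))/(-67 - 58) = (67*(14 + 1*10))/(-67 - 58) = (67*(14 + 10))/(-125) = (67*24)*(-1/125) = 1608*(-1/125) = -1608/125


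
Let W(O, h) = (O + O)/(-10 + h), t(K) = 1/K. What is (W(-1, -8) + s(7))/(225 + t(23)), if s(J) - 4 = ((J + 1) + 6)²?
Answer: 41423/46584 ≈ 0.88921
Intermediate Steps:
s(J) = 4 + (7 + J)² (s(J) = 4 + ((J + 1) + 6)² = 4 + ((1 + J) + 6)² = 4 + (7 + J)²)
W(O, h) = 2*O/(-10 + h) (W(O, h) = (2*O)/(-10 + h) = 2*O/(-10 + h))
(W(-1, -8) + s(7))/(225 + t(23)) = (2*(-1)/(-10 - 8) + (4 + (7 + 7)²))/(225 + 1/23) = (2*(-1)/(-18) + (4 + 14²))/(225 + 1/23) = (2*(-1)*(-1/18) + (4 + 196))/(5176/23) = (⅑ + 200)*(23/5176) = (1801/9)*(23/5176) = 41423/46584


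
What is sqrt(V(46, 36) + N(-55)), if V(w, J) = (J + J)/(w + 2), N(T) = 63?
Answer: sqrt(258)/2 ≈ 8.0312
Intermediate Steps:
V(w, J) = 2*J/(2 + w) (V(w, J) = (2*J)/(2 + w) = 2*J/(2 + w))
sqrt(V(46, 36) + N(-55)) = sqrt(2*36/(2 + 46) + 63) = sqrt(2*36/48 + 63) = sqrt(2*36*(1/48) + 63) = sqrt(3/2 + 63) = sqrt(129/2) = sqrt(258)/2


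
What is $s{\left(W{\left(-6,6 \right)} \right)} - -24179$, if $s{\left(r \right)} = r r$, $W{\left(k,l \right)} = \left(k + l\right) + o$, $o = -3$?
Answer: $24188$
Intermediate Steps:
$W{\left(k,l \right)} = -3 + k + l$ ($W{\left(k,l \right)} = \left(k + l\right) - 3 = -3 + k + l$)
$s{\left(r \right)} = r^{2}$
$s{\left(W{\left(-6,6 \right)} \right)} - -24179 = \left(-3 - 6 + 6\right)^{2} - -24179 = \left(-3\right)^{2} + 24179 = 9 + 24179 = 24188$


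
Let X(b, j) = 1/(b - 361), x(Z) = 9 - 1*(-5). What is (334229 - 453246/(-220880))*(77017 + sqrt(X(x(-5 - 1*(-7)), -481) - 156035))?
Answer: 2842888270606511/110440 + 36912477383*I*sqrt(18788018662)/38322680 ≈ 2.5741e+10 + 1.3203e+8*I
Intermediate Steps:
x(Z) = 14 (x(Z) = 9 + 5 = 14)
X(b, j) = 1/(-361 + b)
(334229 - 453246/(-220880))*(77017 + sqrt(X(x(-5 - 1*(-7)), -481) - 156035)) = (334229 - 453246/(-220880))*(77017 + sqrt(1/(-361 + 14) - 156035)) = (334229 - 453246*(-1/220880))*(77017 + sqrt(1/(-347) - 156035)) = (334229 + 226623/110440)*(77017 + sqrt(-1/347 - 156035)) = 36912477383*(77017 + sqrt(-54144146/347))/110440 = 36912477383*(77017 + I*sqrt(18788018662)/347)/110440 = 2842888270606511/110440 + 36912477383*I*sqrt(18788018662)/38322680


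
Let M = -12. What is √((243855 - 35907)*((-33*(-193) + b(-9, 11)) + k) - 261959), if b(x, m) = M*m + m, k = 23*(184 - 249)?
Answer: √988114885 ≈ 31434.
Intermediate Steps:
k = -1495 (k = 23*(-65) = -1495)
b(x, m) = -11*m (b(x, m) = -12*m + m = -11*m)
√((243855 - 35907)*((-33*(-193) + b(-9, 11)) + k) - 261959) = √((243855 - 35907)*((-33*(-193) - 11*11) - 1495) - 261959) = √(207948*((6369 - 121) - 1495) - 261959) = √(207948*(6248 - 1495) - 261959) = √(207948*4753 - 261959) = √(988376844 - 261959) = √988114885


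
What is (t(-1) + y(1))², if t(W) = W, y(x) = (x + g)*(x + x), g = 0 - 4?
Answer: 49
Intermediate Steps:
g = -4
y(x) = 2*x*(-4 + x) (y(x) = (x - 4)*(x + x) = (-4 + x)*(2*x) = 2*x*(-4 + x))
(t(-1) + y(1))² = (-1 + 2*1*(-4 + 1))² = (-1 + 2*1*(-3))² = (-1 - 6)² = (-7)² = 49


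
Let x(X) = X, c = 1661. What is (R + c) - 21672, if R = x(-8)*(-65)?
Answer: -19491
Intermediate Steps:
R = 520 (R = -8*(-65) = 520)
(R + c) - 21672 = (520 + 1661) - 21672 = 2181 - 21672 = -19491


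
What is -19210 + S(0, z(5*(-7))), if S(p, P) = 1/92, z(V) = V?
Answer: -1767319/92 ≈ -19210.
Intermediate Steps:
S(p, P) = 1/92
-19210 + S(0, z(5*(-7))) = -19210 + 1/92 = -1767319/92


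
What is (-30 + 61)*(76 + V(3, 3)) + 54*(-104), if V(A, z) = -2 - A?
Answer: -3415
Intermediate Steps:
(-30 + 61)*(76 + V(3, 3)) + 54*(-104) = (-30 + 61)*(76 + (-2 - 1*3)) + 54*(-104) = 31*(76 + (-2 - 3)) - 5616 = 31*(76 - 5) - 5616 = 31*71 - 5616 = 2201 - 5616 = -3415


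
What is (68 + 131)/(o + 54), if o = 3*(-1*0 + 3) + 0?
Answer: 199/63 ≈ 3.1587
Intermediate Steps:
o = 9 (o = 3*(0 + 3) + 0 = 3*3 + 0 = 9 + 0 = 9)
(68 + 131)/(o + 54) = (68 + 131)/(9 + 54) = 199/63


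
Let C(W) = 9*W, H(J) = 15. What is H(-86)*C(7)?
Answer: 945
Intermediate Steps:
H(-86)*C(7) = 15*(9*7) = 15*63 = 945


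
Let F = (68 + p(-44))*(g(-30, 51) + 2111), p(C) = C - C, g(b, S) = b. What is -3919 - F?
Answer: -145427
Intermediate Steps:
p(C) = 0
F = 141508 (F = (68 + 0)*(-30 + 2111) = 68*2081 = 141508)
-3919 - F = -3919 - 1*141508 = -3919 - 141508 = -145427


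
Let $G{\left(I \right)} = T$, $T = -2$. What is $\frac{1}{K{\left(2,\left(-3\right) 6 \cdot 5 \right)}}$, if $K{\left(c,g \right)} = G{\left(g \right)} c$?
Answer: $- \frac{1}{4} \approx -0.25$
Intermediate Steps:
$G{\left(I \right)} = -2$
$K{\left(c,g \right)} = - 2 c$
$\frac{1}{K{\left(2,\left(-3\right) 6 \cdot 5 \right)}} = \frac{1}{\left(-2\right) 2} = \frac{1}{-4} = - \frac{1}{4}$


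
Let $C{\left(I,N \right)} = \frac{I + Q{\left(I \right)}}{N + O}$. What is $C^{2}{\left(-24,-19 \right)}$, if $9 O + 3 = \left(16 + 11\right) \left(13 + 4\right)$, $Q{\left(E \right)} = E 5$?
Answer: $\frac{186624}{9025} \approx 20.679$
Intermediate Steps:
$Q{\left(E \right)} = 5 E$
$O = \frac{152}{3}$ ($O = - \frac{1}{3} + \frac{\left(16 + 11\right) \left(13 + 4\right)}{9} = - \frac{1}{3} + \frac{27 \cdot 17}{9} = - \frac{1}{3} + \frac{1}{9} \cdot 459 = - \frac{1}{3} + 51 = \frac{152}{3} \approx 50.667$)
$C{\left(I,N \right)} = \frac{6 I}{\frac{152}{3} + N}$ ($C{\left(I,N \right)} = \frac{I + 5 I}{N + \frac{152}{3}} = \frac{6 I}{\frac{152}{3} + N}$)
$C^{2}{\left(-24,-19 \right)} = \left(18 \left(-24\right) \frac{1}{152 + 3 \left(-19\right)}\right)^{2} = \left(18 \left(-24\right) \frac{1}{152 - 57}\right)^{2} = \left(18 \left(-24\right) \frac{1}{95}\right)^{2} = \left(- \frac{432}{95}\right)^{2} = \frac{186624}{9025}$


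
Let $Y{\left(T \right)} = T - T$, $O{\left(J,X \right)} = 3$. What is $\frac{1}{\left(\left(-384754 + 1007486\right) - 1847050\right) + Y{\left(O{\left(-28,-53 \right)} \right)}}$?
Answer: $- \frac{1}{1224318} \approx -8.1678 \cdot 10^{-7}$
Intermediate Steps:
$Y{\left(T \right)} = 0$
$\frac{1}{\left(\left(-384754 + 1007486\right) - 1847050\right) + Y{\left(O{\left(-28,-53 \right)} \right)}} = \frac{1}{\left(\left(-384754 + 1007486\right) - 1847050\right) + 0} = \frac{1}{\left(622732 - 1847050\right) + 0} = \frac{1}{-1224318 + 0} = \frac{1}{-1224318} = - \frac{1}{1224318}$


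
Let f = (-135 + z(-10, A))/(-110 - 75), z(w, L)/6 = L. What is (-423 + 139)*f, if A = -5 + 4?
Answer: -40044/185 ≈ -216.45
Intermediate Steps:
A = -1
z(w, L) = 6*L
f = 141/185 (f = (-135 + 6*(-1))/(-110 - 75) = (-135 - 6)/(-185) = -141*(-1/185) = 141/185 ≈ 0.76216)
(-423 + 139)*f = (-423 + 139)*(141/185) = -284*141/185 = -40044/185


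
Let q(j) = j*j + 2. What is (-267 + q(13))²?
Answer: 9216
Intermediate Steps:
q(j) = 2 + j² (q(j) = j² + 2 = 2 + j²)
(-267 + q(13))² = (-267 + (2 + 13²))² = (-267 + (2 + 169))² = (-267 + 171)² = (-96)² = 9216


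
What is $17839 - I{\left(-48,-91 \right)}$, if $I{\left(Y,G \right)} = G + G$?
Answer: $18021$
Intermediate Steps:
$I{\left(Y,G \right)} = 2 G$
$17839 - I{\left(-48,-91 \right)} = 17839 - 2 \left(-91\right) = 17839 - -182 = 17839 + 182 = 18021$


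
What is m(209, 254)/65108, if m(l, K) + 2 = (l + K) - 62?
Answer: 399/65108 ≈ 0.0061283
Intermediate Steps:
m(l, K) = -64 + K + l (m(l, K) = -2 + ((l + K) - 62) = -2 + ((K + l) - 62) = -2 + (-62 + K + l) = -64 + K + l)
m(209, 254)/65108 = (-64 + 254 + 209)/65108 = 399*(1/65108) = 399/65108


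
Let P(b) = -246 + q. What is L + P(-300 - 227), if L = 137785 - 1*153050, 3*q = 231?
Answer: -15434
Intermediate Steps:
q = 77 (q = (⅓)*231 = 77)
L = -15265 (L = 137785 - 153050 = -15265)
P(b) = -169 (P(b) = -246 + 77 = -169)
L + P(-300 - 227) = -15265 - 169 = -15434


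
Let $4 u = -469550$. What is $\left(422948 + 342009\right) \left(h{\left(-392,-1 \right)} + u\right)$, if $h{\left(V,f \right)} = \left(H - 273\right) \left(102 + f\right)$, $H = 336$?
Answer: $- \frac{169857936893}{2} \approx -8.4929 \cdot 10^{10}$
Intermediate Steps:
$u = - \frac{234775}{2}$ ($u = \frac{1}{4} \left(-469550\right) = - \frac{234775}{2} \approx -1.1739 \cdot 10^{5}$)
$h{\left(V,f \right)} = 6426 + 63 f$ ($h{\left(V,f \right)} = \left(336 - 273\right) \left(102 + f\right) = 63 \left(102 + f\right) = 6426 + 63 f$)
$\left(422948 + 342009\right) \left(h{\left(-392,-1 \right)} + u\right) = \left(422948 + 342009\right) \left(\left(6426 + 63 \left(-1\right)\right) - \frac{234775}{2}\right) = 764957 \left(\left(6426 - 63\right) - \frac{234775}{2}\right) = 764957 \left(6363 - \frac{234775}{2}\right) = 764957 \left(- \frac{222049}{2}\right) = - \frac{169857936893}{2}$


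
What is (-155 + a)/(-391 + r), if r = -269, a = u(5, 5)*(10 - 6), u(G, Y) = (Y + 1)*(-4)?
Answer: 251/660 ≈ 0.38030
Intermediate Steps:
u(G, Y) = -4 - 4*Y (u(G, Y) = (1 + Y)*(-4) = -4 - 4*Y)
a = -96 (a = (-4 - 4*5)*(10 - 6) = (-4 - 20)*4 = -24*4 = -96)
(-155 + a)/(-391 + r) = (-155 - 96)/(-391 - 269) = -251/(-660) = -251*(-1/660) = 251/660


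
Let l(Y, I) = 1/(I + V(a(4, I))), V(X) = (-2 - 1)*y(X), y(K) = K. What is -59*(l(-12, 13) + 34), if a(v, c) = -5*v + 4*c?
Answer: -166439/83 ≈ -2005.3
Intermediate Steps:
V(X) = -3*X (V(X) = (-2 - 1)*X = -3*X)
l(Y, I) = 1/(60 - 11*I) (l(Y, I) = 1/(I - 3*(-5*4 + 4*I)) = 1/(I - 3*(-20 + 4*I)) = 1/(I + (60 - 12*I)) = 1/(60 - 11*I))
-59*(l(-12, 13) + 34) = -59*(-1/(-60 + 11*13) + 34) = -59*(-1/(-60 + 143) + 34) = -59*(-1/83 + 34) = -59*2821/83 = -166439/83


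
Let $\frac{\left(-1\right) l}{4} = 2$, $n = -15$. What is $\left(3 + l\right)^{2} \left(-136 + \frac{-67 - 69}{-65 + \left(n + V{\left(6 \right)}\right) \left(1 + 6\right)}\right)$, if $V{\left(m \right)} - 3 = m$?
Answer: $- \frac{360400}{107} \approx -3368.2$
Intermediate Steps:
$V{\left(m \right)} = 3 + m$
$l = -8$ ($l = \left(-4\right) 2 = -8$)
$\left(3 + l\right)^{2} \left(-136 + \frac{-67 - 69}{-65 + \left(n + V{\left(6 \right)}\right) \left(1 + 6\right)}\right) = \left(3 - 8\right)^{2} \left(-136 + \frac{-67 - 69}{-65 + \left(-15 + \left(3 + 6\right)\right) \left(1 + 6\right)}\right) = \left(-5\right)^{2} \left(-136 - \frac{136}{-65 + \left(-15 + 9\right) 7}\right) = 25 \left(-136 - \frac{136}{-65 - 42}\right) = 25 \left(-136 - \frac{136}{-107}\right) = 25 \left(-136 - - \frac{136}{107}\right) = 25 \left(-136 + \frac{136}{107}\right) = 25 \left(- \frac{14416}{107}\right) = - \frac{360400}{107}$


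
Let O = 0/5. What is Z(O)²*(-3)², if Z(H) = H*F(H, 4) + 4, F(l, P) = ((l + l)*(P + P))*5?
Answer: 144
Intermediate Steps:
O = 0 (O = 0*(⅕) = 0)
F(l, P) = 20*P*l (F(l, P) = ((2*l)*(2*P))*5 = (4*P*l)*5 = 20*P*l)
Z(H) = 4 + 80*H² (Z(H) = H*(20*4*H) + 4 = H*(80*H) + 4 = 80*H² + 4 = 4 + 80*H²)
Z(O)²*(-3)² = (4 + 80*0²)²*(-3)² = (4 + 80*0)²*9 = (4 + 0)²*9 = 4²*9 = 16*9 = 144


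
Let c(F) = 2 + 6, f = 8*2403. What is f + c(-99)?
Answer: 19232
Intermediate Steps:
f = 19224
c(F) = 8
f + c(-99) = 19224 + 8 = 19232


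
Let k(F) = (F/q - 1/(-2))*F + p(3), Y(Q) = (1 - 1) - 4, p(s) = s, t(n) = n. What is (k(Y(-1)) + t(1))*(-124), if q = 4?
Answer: -744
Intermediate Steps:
Y(Q) = -4 (Y(Q) = 0 - 4 = -4)
k(F) = 3 + F*(1/2 + F/4) (k(F) = (F/4 - 1/(-2))*F + 3 = (F*(1/4) - 1*(-1/2))*F + 3 = (F/4 + 1/2)*F + 3 = (1/2 + F/4)*F + 3 = F*(1/2 + F/4) + 3 = 3 + F*(1/2 + F/4))
(k(Y(-1)) + t(1))*(-124) = ((3 + (1/2)*(-4) + (1/4)*(-4)**2) + 1)*(-124) = ((3 - 2 + (1/4)*16) + 1)*(-124) = ((3 - 2 + 4) + 1)*(-124) = (5 + 1)*(-124) = 6*(-124) = -744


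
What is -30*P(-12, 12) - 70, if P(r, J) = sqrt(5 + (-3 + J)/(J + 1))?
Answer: -70 - 30*sqrt(962)/13 ≈ -141.58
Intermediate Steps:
P(r, J) = sqrt(5 + (-3 + J)/(1 + J))
-30*P(-12, 12) - 70 = -30*sqrt(2)*sqrt((1 + 3*12)/(1 + 12)) - 70 = -30*sqrt(2)*sqrt((1 + 36)/13) - 70 = -30*sqrt(2)*sqrt((1/13)*37) - 70 = -30*sqrt(2)*sqrt(37/13) - 70 = -30*sqrt(2)*sqrt(481)/13 - 70 = -30*sqrt(962)/13 - 70 = -70 - 30*sqrt(962)/13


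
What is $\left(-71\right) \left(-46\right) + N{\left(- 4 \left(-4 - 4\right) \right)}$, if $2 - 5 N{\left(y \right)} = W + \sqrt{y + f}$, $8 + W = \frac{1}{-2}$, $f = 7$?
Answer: $\frac{32681}{10} - \frac{\sqrt{39}}{5} \approx 3266.9$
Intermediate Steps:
$W = - \frac{17}{2}$ ($W = -8 + \frac{1}{-2} = -8 - \frac{1}{2} = - \frac{17}{2} \approx -8.5$)
$N{\left(y \right)} = \frac{21}{10} - \frac{\sqrt{7 + y}}{5}$ ($N{\left(y \right)} = \frac{2}{5} - \frac{- \frac{17}{2} + \sqrt{y + 7}}{5} = \frac{2}{5} - \frac{- \frac{17}{2} + \sqrt{7 + y}}{5} = \frac{2}{5} - \left(- \frac{17}{10} + \frac{\sqrt{7 + y}}{5}\right) = \frac{21}{10} - \frac{\sqrt{7 + y}}{5}$)
$\left(-71\right) \left(-46\right) + N{\left(- 4 \left(-4 - 4\right) \right)} = \left(-71\right) \left(-46\right) + \left(\frac{21}{10} - \frac{\sqrt{7 - 4 \left(-4 - 4\right)}}{5}\right) = 3266 + \left(\frac{21}{10} - \frac{\sqrt{7 - -32}}{5}\right) = 3266 + \left(\frac{21}{10} - \frac{\sqrt{7 + 32}}{5}\right) = 3266 + \left(\frac{21}{10} - \frac{\sqrt{39}}{5}\right) = \frac{32681}{10} - \frac{\sqrt{39}}{5}$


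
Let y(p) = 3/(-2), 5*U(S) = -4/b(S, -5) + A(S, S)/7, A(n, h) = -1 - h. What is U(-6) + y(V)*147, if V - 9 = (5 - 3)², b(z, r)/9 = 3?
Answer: -416531/1890 ≈ -220.39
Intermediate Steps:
b(z, r) = 27 (b(z, r) = 9*3 = 27)
V = 13 (V = 9 + (5 - 3)² = 9 + 2² = 9 + 4 = 13)
U(S) = -11/189 - S/35 (U(S) = (-4/27 + (-1 - S)/7)/5 = (-4*1/27 + (-1 - S)*(⅐))/5 = (-4/27 + (-⅐ - S/7))/5 = (-55/189 - S/7)/5 = -11/189 - S/35)
y(p) = -3/2 (y(p) = 3*(-½) = -3/2)
U(-6) + y(V)*147 = (-11/189 - 1/35*(-6)) - 3/2*147 = (-11/189 + 6/35) - 441/2 = 107/945 - 441/2 = -416531/1890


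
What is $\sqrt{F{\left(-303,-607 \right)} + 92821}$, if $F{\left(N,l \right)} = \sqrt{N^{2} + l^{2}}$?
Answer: $\sqrt{92821 + \sqrt{460258}} \approx 305.78$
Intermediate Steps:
$\sqrt{F{\left(-303,-607 \right)} + 92821} = \sqrt{\sqrt{\left(-303\right)^{2} + \left(-607\right)^{2}} + 92821} = \sqrt{\sqrt{91809 + 368449} + 92821} = \sqrt{\sqrt{460258} + 92821} = \sqrt{92821 + \sqrt{460258}}$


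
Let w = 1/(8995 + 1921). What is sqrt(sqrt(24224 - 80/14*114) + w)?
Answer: sqrt(133721 + 834113392*sqrt(72191))/38206 ≈ 12.391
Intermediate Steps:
w = 1/10916 ≈ 9.1609e-5
sqrt(sqrt(24224 - 80/14*114) + w) = sqrt(sqrt(24224 - 80/14*114) + 1/10916) = sqrt(sqrt(24224 - 80*1/14*114) + 1/10916) = sqrt(sqrt(24224 - 40/7*114) + 1/10916) = sqrt(sqrt(24224 - 4560/7) + 1/10916) = sqrt(sqrt(165008/7) + 1/10916) = sqrt(4*sqrt(72191)/7 + 1/10916) = sqrt(1/10916 + 4*sqrt(72191)/7)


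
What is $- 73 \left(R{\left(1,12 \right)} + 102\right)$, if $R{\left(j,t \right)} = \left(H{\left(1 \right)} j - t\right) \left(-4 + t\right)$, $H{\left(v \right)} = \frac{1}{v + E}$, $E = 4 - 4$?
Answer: $-1022$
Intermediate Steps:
$E = 0$
$H{\left(v \right)} = \frac{1}{v}$ ($H{\left(v \right)} = \frac{1}{v + 0} = \frac{1}{v}$)
$R{\left(j,t \right)} = \left(-4 + t\right) \left(j - t\right)$ ($R{\left(j,t \right)} = \left(\frac{j}{1} - t\right) \left(-4 + t\right) = \left(1 j - t\right) \left(-4 + t\right) = \left(j - t\right) \left(-4 + t\right) = \left(-4 + t\right) \left(j - t\right)$)
$- 73 \left(R{\left(1,12 \right)} + 102\right) = - 73 \left(\left(- 12^{2} - 4 + 4 \cdot 12 + 1 \cdot 12\right) + 102\right) = - 73 \left(\left(\left(-1\right) 144 - 4 + 48 + 12\right) + 102\right) = - 73 \left(\left(-144 - 4 + 48 + 12\right) + 102\right) = - 73 \left(-88 + 102\right) = \left(-73\right) 14 = -1022$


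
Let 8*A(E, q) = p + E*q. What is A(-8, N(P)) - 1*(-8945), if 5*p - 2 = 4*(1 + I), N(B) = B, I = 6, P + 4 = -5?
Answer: 35819/4 ≈ 8954.8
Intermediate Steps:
P = -9 (P = -4 - 5 = -9)
p = 6 (p = ⅖ + (4*(1 + 6))/5 = ⅖ + (4*7)/5 = ⅖ + (⅕)*28 = ⅖ + 28/5 = 6)
A(E, q) = ¾ + E*q/8 (A(E, q) = (6 + E*q)/8 = ¾ + E*q/8)
A(-8, N(P)) - 1*(-8945) = (¾ + (⅛)*(-8)*(-9)) - 1*(-8945) = (¾ + 9) + 8945 = 39/4 + 8945 = 35819/4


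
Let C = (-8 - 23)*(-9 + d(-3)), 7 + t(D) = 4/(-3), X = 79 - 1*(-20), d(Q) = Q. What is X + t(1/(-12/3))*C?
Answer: -3001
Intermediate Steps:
X = 99 (X = 79 + 20 = 99)
t(D) = -25/3 (t(D) = -7 + 4/(-3) = -7 + 4*(-⅓) = -7 - 4/3 = -25/3)
C = 372 (C = (-8 - 23)*(-9 - 3) = -31*(-12) = 372)
X + t(1/(-12/3))*C = 99 - 25/3*372 = 99 - 3100 = -3001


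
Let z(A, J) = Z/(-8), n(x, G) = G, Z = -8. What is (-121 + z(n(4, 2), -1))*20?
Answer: -2400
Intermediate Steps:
z(A, J) = 1 (z(A, J) = -8/(-8) = -8*(-1/8) = 1)
(-121 + z(n(4, 2), -1))*20 = (-121 + 1)*20 = -120*20 = -2400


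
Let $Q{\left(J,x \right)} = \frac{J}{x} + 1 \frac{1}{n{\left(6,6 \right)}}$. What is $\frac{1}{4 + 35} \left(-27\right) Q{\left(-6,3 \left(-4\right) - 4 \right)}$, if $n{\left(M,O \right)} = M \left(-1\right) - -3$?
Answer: $- \frac{3}{104} \approx -0.028846$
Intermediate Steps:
$n{\left(M,O \right)} = 3 - M$ ($n{\left(M,O \right)} = - M + 3 = 3 - M$)
$Q{\left(J,x \right)} = - \frac{1}{3} + \frac{J}{x}$ ($Q{\left(J,x \right)} = \frac{J}{x} + 1 \frac{1}{3 - 6} = \frac{J}{x} + 1 \frac{1}{-3} = \frac{J}{x} + 1 \left(- \frac{1}{3}\right) = \frac{J}{x} - \frac{1}{3} = - \frac{1}{3} + \frac{J}{x}$)
$\frac{1}{4 + 35} \left(-27\right) Q{\left(-6,3 \left(-4\right) - 4 \right)} = \frac{1}{4 + 35} \left(-27\right) \frac{-6 - \frac{3 \left(-4\right) - 4}{3}}{3 \left(-4\right) - 4} = \frac{1}{39} \left(-27\right) \frac{-6 - \frac{-12 - 4}{3}}{-12 - 4} = \frac{1}{39} \left(-27\right) \frac{-6 - - \frac{16}{3}}{-16} = - \frac{9 \left(- \frac{-6 + \frac{16}{3}}{16}\right)}{13} = - \frac{9 \left(\left(- \frac{1}{16}\right) \left(- \frac{2}{3}\right)\right)}{13} = \left(- \frac{9}{13}\right) \frac{1}{24} = - \frac{3}{104}$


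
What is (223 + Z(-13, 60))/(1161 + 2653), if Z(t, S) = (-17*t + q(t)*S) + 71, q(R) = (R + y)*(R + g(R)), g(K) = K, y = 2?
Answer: 17675/3814 ≈ 4.6342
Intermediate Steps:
q(R) = 2*R*(2 + R) (q(R) = (R + 2)*(R + R) = (2 + R)*(2*R) = 2*R*(2 + R))
Z(t, S) = 71 - 17*t + 2*S*t*(2 + t) (Z(t, S) = (-17*t + (2*t*(2 + t))*S) + 71 = (-17*t + 2*S*t*(2 + t)) + 71 = 71 - 17*t + 2*S*t*(2 + t))
(223 + Z(-13, 60))/(1161 + 2653) = (223 + (71 - 17*(-13) + 2*60*(-13)*(2 - 13)))/(1161 + 2653) = (223 + (71 + 221 + 2*60*(-13)*(-11)))/3814 = (223 + (71 + 221 + 17160))*(1/3814) = (223 + 17452)*(1/3814) = 17675*(1/3814) = 17675/3814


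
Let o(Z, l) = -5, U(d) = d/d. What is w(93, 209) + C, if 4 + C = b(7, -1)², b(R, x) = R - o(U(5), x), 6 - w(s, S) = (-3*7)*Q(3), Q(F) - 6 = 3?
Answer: 335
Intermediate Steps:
U(d) = 1
Q(F) = 9 (Q(F) = 6 + 3 = 9)
w(s, S) = 195 (w(s, S) = 6 - (-3*7)*9 = 6 - (-21)*9 = 6 - 1*(-189) = 6 + 189 = 195)
b(R, x) = 5 + R (b(R, x) = R - 1*(-5) = R + 5 = 5 + R)
C = 140 (C = -4 + (5 + 7)² = -4 + 12² = -4 + 144 = 140)
w(93, 209) + C = 195 + 140 = 335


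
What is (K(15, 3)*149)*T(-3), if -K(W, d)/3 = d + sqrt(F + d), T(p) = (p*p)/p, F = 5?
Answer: 4023 + 2682*sqrt(2) ≈ 7815.9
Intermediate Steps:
T(p) = p (T(p) = p**2/p = p)
K(W, d) = -3*d - 3*sqrt(5 + d) (K(W, d) = -3*(d + sqrt(5 + d)) = -3*d - 3*sqrt(5 + d))
(K(15, 3)*149)*T(-3) = ((-3*3 - 3*sqrt(5 + 3))*149)*(-3) = ((-9 - 6*sqrt(2))*149)*(-3) = (-1341 - 894*sqrt(2))*(-3) = 4023 + 2682*sqrt(2)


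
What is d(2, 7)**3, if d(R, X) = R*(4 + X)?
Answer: 10648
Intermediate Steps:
d(2, 7)**3 = (2*(4 + 7))**3 = (2*11)**3 = 22**3 = 10648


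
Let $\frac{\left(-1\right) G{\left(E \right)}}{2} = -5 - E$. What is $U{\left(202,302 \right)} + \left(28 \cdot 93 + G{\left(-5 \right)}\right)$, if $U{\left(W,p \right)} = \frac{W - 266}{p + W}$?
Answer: $\frac{164044}{63} \approx 2603.9$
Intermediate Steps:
$G{\left(E \right)} = 10 + 2 E$ ($G{\left(E \right)} = - 2 \left(-5 - E\right) = 10 + 2 E$)
$U{\left(W,p \right)} = \frac{-266 + W}{W + p}$
$U{\left(202,302 \right)} + \left(28 \cdot 93 + G{\left(-5 \right)}\right) = \frac{-266 + 202}{202 + 302} + \left(28 \cdot 93 + \left(10 + 2 \left(-5\right)\right)\right) = \frac{1}{504} \left(-64\right) + \left(2604 + \left(10 - 10\right)\right) = \frac{1}{504} \left(-64\right) + \left(2604 + 0\right) = - \frac{8}{63} + 2604 = \frac{164044}{63}$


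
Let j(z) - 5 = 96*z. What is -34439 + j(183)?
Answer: -16866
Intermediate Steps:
j(z) = 5 + 96*z
-34439 + j(183) = -34439 + (5 + 96*183) = -34439 + (5 + 17568) = -34439 + 17573 = -16866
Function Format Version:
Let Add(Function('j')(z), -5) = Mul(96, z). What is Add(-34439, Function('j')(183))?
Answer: -16866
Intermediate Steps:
Function('j')(z) = Add(5, Mul(96, z))
Add(-34439, Function('j')(183)) = Add(-34439, Add(5, Mul(96, 183))) = Add(-34439, Add(5, 17568)) = Add(-34439, 17573) = -16866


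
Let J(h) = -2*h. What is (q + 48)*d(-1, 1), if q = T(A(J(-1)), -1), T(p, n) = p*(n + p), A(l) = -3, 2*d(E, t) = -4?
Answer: -120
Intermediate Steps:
d(E, t) = -2 (d(E, t) = (1/2)*(-4) = -2)
q = 12 (q = -3*(-1 - 3) = -3*(-4) = 12)
(q + 48)*d(-1, 1) = (12 + 48)*(-2) = 60*(-2) = -120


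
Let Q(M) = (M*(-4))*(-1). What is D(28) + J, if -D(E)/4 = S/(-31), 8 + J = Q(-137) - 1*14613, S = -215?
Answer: -471099/31 ≈ -15197.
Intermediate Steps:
Q(M) = 4*M (Q(M) = -4*M*(-1) = 4*M)
J = -15169 (J = -8 + (4*(-137) - 1*14613) = -8 + (-548 - 14613) = -8 - 15161 = -15169)
D(E) = -860/31 (D(E) = -(-860)/(-31) = -(-860)*(-1)/31 = -4*215/31 = -860/31)
D(28) + J = -860/31 - 15169 = -471099/31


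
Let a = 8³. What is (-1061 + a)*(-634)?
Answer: 348066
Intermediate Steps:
a = 512
(-1061 + a)*(-634) = (-1061 + 512)*(-634) = -549*(-634) = 348066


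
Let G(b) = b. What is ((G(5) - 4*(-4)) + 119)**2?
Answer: 19600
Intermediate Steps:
((G(5) - 4*(-4)) + 119)**2 = ((5 - 4*(-4)) + 119)**2 = ((5 + 16) + 119)**2 = (21 + 119)**2 = 140**2 = 19600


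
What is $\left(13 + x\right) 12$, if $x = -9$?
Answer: $48$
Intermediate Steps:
$\left(13 + x\right) 12 = \left(13 - 9\right) 12 = 4 \cdot 12 = 48$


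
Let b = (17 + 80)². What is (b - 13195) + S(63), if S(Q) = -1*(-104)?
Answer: -3682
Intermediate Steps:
S(Q) = 104
b = 9409 (b = 97² = 9409)
(b - 13195) + S(63) = (9409 - 13195) + 104 = -3786 + 104 = -3682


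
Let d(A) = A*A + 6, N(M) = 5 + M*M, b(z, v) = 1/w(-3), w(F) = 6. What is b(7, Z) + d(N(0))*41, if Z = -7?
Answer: 7627/6 ≈ 1271.2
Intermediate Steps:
b(z, v) = ⅙ (b(z, v) = 1/6 = ⅙)
N(M) = 5 + M²
d(A) = 6 + A² (d(A) = A² + 6 = 6 + A²)
b(7, Z) + d(N(0))*41 = ⅙ + (6 + (5 + 0²)²)*41 = ⅙ + (6 + (5 + 0)²)*41 = ⅙ + (6 + 5²)*41 = ⅙ + (6 + 25)*41 = ⅙ + 31*41 = ⅙ + 1271 = 7627/6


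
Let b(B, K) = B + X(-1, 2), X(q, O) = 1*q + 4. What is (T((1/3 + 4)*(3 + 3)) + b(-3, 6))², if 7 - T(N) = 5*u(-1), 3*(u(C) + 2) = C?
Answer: 3136/9 ≈ 348.44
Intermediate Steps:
X(q, O) = 4 + q (X(q, O) = q + 4 = 4 + q)
u(C) = -2 + C/3
T(N) = 56/3 (T(N) = 7 - 5*(-2 + (⅓)*(-1)) = 7 - 5*(-2 - ⅓) = 7 - 5*(-7)/3 = 7 - 1*(-35/3) = 7 + 35/3 = 56/3)
b(B, K) = 3 + B (b(B, K) = B + (4 - 1) = B + 3 = 3 + B)
(T((1/3 + 4)*(3 + 3)) + b(-3, 6))² = (56/3 + (3 - 3))² = (56/3 + 0)² = (56/3)² = 3136/9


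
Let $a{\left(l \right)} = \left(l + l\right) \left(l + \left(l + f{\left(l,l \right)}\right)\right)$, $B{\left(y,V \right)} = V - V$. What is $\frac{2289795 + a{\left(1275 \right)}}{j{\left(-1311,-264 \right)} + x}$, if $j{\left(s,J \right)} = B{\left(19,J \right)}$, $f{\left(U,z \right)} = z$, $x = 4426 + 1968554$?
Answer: $\frac{802903}{131532} \approx 6.1042$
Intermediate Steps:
$x = 1972980$
$B{\left(y,V \right)} = 0$
$j{\left(s,J \right)} = 0$
$a{\left(l \right)} = 6 l^{2}$ ($a{\left(l \right)} = \left(l + l\right) \left(l + \left(l + l\right)\right) = 2 l \left(l + 2 l\right) = 2 l 3 l = 6 l^{2}$)
$\frac{2289795 + a{\left(1275 \right)}}{j{\left(-1311,-264 \right)} + x} = \frac{2289795 + 6 \cdot 1275^{2}}{0 + 1972980} = \frac{2289795 + 6 \cdot 1625625}{1972980} = \left(2289795 + 9753750\right) \frac{1}{1972980} = 12043545 \cdot \frac{1}{1972980} = \frac{802903}{131532}$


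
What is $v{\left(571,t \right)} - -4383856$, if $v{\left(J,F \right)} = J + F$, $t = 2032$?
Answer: $4386459$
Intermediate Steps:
$v{\left(J,F \right)} = F + J$
$v{\left(571,t \right)} - -4383856 = \left(2032 + 571\right) - -4383856 = 2603 + 4383856 = 4386459$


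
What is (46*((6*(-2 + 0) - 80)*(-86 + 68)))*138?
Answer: 10512288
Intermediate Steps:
(46*((6*(-2 + 0) - 80)*(-86 + 68)))*138 = (46*((6*(-2) - 80)*(-18)))*138 = (46*((-12 - 80)*(-18)))*138 = (46*(-92*(-18)))*138 = (46*1656)*138 = 76176*138 = 10512288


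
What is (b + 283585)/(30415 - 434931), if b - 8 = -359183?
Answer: 37795/202258 ≈ 0.18687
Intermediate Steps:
b = -359175 (b = 8 - 359183 = -359175)
(b + 283585)/(30415 - 434931) = (-359175 + 283585)/(30415 - 434931) = -75590/(-404516) = -75590*(-1/404516) = 37795/202258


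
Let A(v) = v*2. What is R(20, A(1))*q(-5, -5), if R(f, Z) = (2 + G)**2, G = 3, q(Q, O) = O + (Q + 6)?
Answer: -100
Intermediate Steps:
q(Q, O) = 6 + O + Q (q(Q, O) = O + (6 + Q) = 6 + O + Q)
A(v) = 2*v
R(f, Z) = 25 (R(f, Z) = (2 + 3)**2 = 5**2 = 25)
R(20, A(1))*q(-5, -5) = 25*(6 - 5 - 5) = 25*(-4) = -100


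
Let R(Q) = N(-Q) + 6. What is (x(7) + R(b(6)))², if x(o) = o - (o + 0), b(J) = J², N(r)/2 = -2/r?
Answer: 3025/81 ≈ 37.346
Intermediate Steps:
N(r) = -4/r (N(r) = 2*(-2/r) = -4/r)
R(Q) = 6 + 4/Q (R(Q) = -4*(-1/Q) + 6 = -(-4)/Q + 6 = 4/Q + 6 = 6 + 4/Q)
x(o) = 0 (x(o) = o - o = 0)
(x(7) + R(b(6)))² = (0 + (6 + 4/(6²)))² = (0 + (6 + 4/36))² = (0 + (6 + 4*(1/36)))² = (0 + (6 + ⅑))² = (0 + 55/9)² = (55/9)² = 3025/81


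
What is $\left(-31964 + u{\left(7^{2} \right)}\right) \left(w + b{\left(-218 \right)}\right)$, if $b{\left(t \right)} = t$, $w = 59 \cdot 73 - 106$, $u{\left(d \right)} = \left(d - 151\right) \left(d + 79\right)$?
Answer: $-179314660$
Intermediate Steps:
$u{\left(d \right)} = \left(-151 + d\right) \left(79 + d\right)$
$w = 4201$ ($w = 4307 - 106 = 4201$)
$\left(-31964 + u{\left(7^{2} \right)}\right) \left(w + b{\left(-218 \right)}\right) = \left(-31964 - \left(11929 - 2401 + 3528\right)\right) \left(4201 - 218\right) = \left(-31964 - \left(15457 - 2401\right)\right) 3983 = \left(-31964 - 13056\right) 3983 = \left(-45020\right) 3983 = -179314660$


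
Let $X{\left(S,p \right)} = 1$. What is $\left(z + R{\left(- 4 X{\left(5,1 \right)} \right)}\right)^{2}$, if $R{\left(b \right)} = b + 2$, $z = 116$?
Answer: $12996$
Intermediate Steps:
$R{\left(b \right)} = 2 + b$
$\left(z + R{\left(- 4 X{\left(5,1 \right)} \right)}\right)^{2} = \left(116 + \left(2 - 4\right)\right)^{2} = \left(116 - 2\right)^{2} = 114^{2} = 12996$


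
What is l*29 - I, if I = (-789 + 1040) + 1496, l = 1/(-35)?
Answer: -61174/35 ≈ -1747.8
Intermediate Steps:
l = -1/35 ≈ -0.028571
I = 1747 (I = 251 + 1496 = 1747)
l*29 - I = -1/35*29 - 1*1747 = -29/35 - 1747 = -61174/35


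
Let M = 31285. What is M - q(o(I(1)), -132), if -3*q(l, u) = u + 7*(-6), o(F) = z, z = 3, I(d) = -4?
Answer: 31227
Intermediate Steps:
o(F) = 3
q(l, u) = 14 - u/3 (q(l, u) = -(u + 7*(-6))/3 = -(u - 42)/3 = -(-42 + u)/3 = 14 - u/3)
M - q(o(I(1)), -132) = 31285 - (14 - ⅓*(-132)) = 31285 - (14 + 44) = 31285 - 1*58 = 31285 - 58 = 31227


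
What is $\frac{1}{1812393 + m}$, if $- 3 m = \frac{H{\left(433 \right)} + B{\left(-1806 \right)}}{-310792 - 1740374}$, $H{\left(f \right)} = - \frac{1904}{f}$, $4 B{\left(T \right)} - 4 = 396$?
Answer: $\frac{1332232317}{2414528525725279} \approx 5.5176 \cdot 10^{-7}$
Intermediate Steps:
$B{\left(T \right)} = 100$ ($B{\left(T \right)} = 1 + \frac{1}{4} \cdot 396 = 1 + 99 = 100$)
$m = \frac{20698}{1332232317}$ ($m = - \frac{\left(- \frac{1904}{433} + 100\right) \frac{1}{-310792 - 1740374}}{3} = - \frac{\left(\left(-1904\right) \frac{1}{433} + 100\right) \frac{1}{-2051166}}{3} = - \frac{\left(- \frac{1904}{433} + 100\right) \left(- \frac{1}{2051166}\right)}{3} = - \frac{\frac{41396}{433} \left(- \frac{1}{2051166}\right)}{3} = \left(- \frac{1}{3}\right) \left(- \frac{20698}{444077439}\right) = \frac{20698}{1332232317} \approx 1.5536 \cdot 10^{-5}$)
$\frac{1}{1812393 + m} = \frac{1}{1812393 + \frac{20698}{1332232317}} = \frac{1}{\frac{2414528525725279}{1332232317}} = \frac{1332232317}{2414528525725279}$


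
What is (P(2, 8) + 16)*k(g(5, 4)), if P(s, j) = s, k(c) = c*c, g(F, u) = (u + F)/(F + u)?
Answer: 18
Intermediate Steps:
g(F, u) = 1 (g(F, u) = (F + u)/(F + u) = 1)
k(c) = c**2
(P(2, 8) + 16)*k(g(5, 4)) = (2 + 16)*1**2 = 18*1 = 18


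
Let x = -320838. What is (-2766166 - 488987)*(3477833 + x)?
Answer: -10276501745235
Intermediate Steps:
(-2766166 - 488987)*(3477833 + x) = (-2766166 - 488987)*(3477833 - 320838) = -3255153*3156995 = -10276501745235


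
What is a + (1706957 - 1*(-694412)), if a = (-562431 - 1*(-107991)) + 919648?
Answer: 2866577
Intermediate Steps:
a = 465208 (a = (-562431 + 107991) + 919648 = -454440 + 919648 = 465208)
a + (1706957 - 1*(-694412)) = 465208 + (1706957 - 1*(-694412)) = 465208 + (1706957 + 694412) = 465208 + 2401369 = 2866577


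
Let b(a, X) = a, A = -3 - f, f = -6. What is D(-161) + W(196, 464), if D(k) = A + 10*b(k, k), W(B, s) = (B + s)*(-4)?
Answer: -4247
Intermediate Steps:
A = 3 (A = -3 - 1*(-6) = -3 + 6 = 3)
W(B, s) = -4*B - 4*s
D(k) = 3 + 10*k
D(-161) + W(196, 464) = (3 + 10*(-161)) + (-4*196 - 4*464) = (3 - 1610) + (-784 - 1856) = -1607 - 2640 = -4247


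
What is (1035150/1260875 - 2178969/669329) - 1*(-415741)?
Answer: 14034339573273274/33757608115 ≈ 4.1574e+5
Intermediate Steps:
(1035150/1260875 - 2178969/669329) - 1*(-415741) = (1035150*(1/1260875) - 2178969*1/669329) + 415741 = (41406/50435 - 2178969/669329) + 415741 = -82182064941/33757608115 + 415741 = 14034339573273274/33757608115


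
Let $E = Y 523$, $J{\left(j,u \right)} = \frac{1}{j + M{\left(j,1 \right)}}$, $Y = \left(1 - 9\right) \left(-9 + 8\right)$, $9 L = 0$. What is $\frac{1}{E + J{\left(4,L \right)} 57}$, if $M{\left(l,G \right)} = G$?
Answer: $\frac{5}{20977} \approx 0.00023836$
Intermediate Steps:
$L = 0$ ($L = \frac{1}{9} \cdot 0 = 0$)
$Y = 8$ ($Y = \left(-8\right) \left(-1\right) = 8$)
$J{\left(j,u \right)} = \frac{1}{1 + j}$ ($J{\left(j,u \right)} = \frac{1}{j + 1} = \frac{1}{1 + j}$)
$E = 4184$ ($E = 8 \cdot 523 = 4184$)
$\frac{1}{E + J{\left(4,L \right)} 57} = \frac{1}{4184 + \frac{1}{1 + 4} \cdot 57} = \frac{1}{4184 + \frac{1}{5} \cdot 57} = \frac{1}{4184 + \frac{57}{5}} = \frac{1}{\frac{20977}{5}} = \frac{5}{20977}$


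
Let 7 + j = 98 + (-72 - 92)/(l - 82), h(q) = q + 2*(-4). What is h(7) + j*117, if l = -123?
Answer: 53698/5 ≈ 10740.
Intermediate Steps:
h(q) = -8 + q (h(q) = q - 8 = -8 + q)
j = 459/5 (j = -7 + (98 + (-72 - 92)/(-123 - 82)) = -7 + (98 - 164/(-205)) = -7 + (98 - 164*(-1/205)) = -7 + (98 + ⅘) = -7 + 494/5 = 459/5 ≈ 91.800)
h(7) + j*117 = (-8 + 7) + (459/5)*117 = -1 + 53703/5 = 53698/5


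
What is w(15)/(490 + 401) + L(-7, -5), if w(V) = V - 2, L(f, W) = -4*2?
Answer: -7115/891 ≈ -7.9854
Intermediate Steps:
L(f, W) = -8
w(V) = -2 + V
w(15)/(490 + 401) + L(-7, -5) = (-2 + 15)/(490 + 401) - 8 = 13/891 - 8 = -7115/891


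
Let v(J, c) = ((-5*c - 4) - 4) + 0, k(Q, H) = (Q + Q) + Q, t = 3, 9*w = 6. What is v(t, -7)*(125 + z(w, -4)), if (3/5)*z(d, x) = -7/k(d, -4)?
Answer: 6435/2 ≈ 3217.5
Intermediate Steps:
w = ⅔ (w = (⅑)*6 = ⅔ ≈ 0.66667)
k(Q, H) = 3*Q (k(Q, H) = 2*Q + Q = 3*Q)
z(d, x) = -35/(9*d) (z(d, x) = 5*(-7*1/(3*d))/3 = 5*(-7/(3*d))/3 = -35/(9*d))
v(J, c) = -8 - 5*c (v(J, c) = ((-4 - 5*c) - 4) + 0 = (-8 - 5*c) + 0 = -8 - 5*c)
v(t, -7)*(125 + z(w, -4)) = (-8 - 5*(-7))*(125 - 35/(9*⅔)) = (-8 + 35)*(125 - 35/9*3/2) = 27*(125 - 35/6) = 27*(715/6) = 6435/2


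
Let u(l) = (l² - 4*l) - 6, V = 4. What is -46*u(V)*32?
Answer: 8832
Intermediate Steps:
u(l) = -6 + l² - 4*l
-46*u(V)*32 = -46*(-6 + 4² - 4*4)*32 = -46*(-6 + 16 - 16)*32 = -46*(-6)*32 = 276*32 = 8832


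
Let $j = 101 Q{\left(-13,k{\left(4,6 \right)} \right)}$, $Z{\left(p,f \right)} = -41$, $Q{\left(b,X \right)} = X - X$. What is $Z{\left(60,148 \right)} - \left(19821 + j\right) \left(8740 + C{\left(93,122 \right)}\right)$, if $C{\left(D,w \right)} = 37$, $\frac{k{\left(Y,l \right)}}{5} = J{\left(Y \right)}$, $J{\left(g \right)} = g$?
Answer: $-173968958$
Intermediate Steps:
$k{\left(Y,l \right)} = 5 Y$
$Q{\left(b,X \right)} = 0$
$j = 0$ ($j = 101 \cdot 0 = 0$)
$Z{\left(60,148 \right)} - \left(19821 + j\right) \left(8740 + C{\left(93,122 \right)}\right) = -41 - \left(19821 + 0\right) \left(8740 + 37\right) = -41 - 19821 \cdot 8777 = -41 - 173968917 = -173968958$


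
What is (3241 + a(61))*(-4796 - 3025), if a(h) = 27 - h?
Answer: -25081947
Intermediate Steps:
(3241 + a(61))*(-4796 - 3025) = (3241 + (27 - 1*61))*(-4796 - 3025) = (3241 + (27 - 61))*(-7821) = (3241 - 34)*(-7821) = 3207*(-7821) = -25081947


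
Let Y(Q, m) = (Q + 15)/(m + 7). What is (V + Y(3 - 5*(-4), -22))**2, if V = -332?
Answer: 25180324/225 ≈ 1.1191e+5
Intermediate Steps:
Y(Q, m) = (15 + Q)/(7 + m)
(V + Y(3 - 5*(-4), -22))**2 = (-332 + (15 + (3 - 5*(-4)))/(7 - 22))**2 = (-332 + (15 + (3 + 20))/(-15))**2 = (-332 - (15 + 23)/15)**2 = (-332 - 1/15*38)**2 = (-332 - 38/15)**2 = (-5018/15)**2 = 25180324/225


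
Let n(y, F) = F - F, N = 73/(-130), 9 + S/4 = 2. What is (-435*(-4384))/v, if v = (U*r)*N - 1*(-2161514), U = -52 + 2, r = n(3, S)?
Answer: 953520/1080757 ≈ 0.88227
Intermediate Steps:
S = -28 (S = -36 + 4*2 = -36 + 8 = -28)
N = -73/130 (N = 73*(-1/130) = -73/130 ≈ -0.56154)
n(y, F) = 0
r = 0
U = -50
v = 2161514 (v = -50*0*(-73/130) - 1*(-2161514) = 0*(-73/130) + 2161514 = 0 + 2161514 = 2161514)
(-435*(-4384))/v = -435*(-4384)/2161514 = 1907040*(1/2161514) = 953520/1080757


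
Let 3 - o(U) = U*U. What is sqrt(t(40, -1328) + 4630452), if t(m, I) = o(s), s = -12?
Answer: 3*sqrt(514479) ≈ 2151.8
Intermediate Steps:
o(U) = 3 - U**2 (o(U) = 3 - U*U = 3 - U**2)
t(m, I) = -141 (t(m, I) = 3 - 1*(-12)**2 = 3 - 1*144 = 3 - 144 = -141)
sqrt(t(40, -1328) + 4630452) = sqrt(-141 + 4630452) = sqrt(4630311) = 3*sqrt(514479)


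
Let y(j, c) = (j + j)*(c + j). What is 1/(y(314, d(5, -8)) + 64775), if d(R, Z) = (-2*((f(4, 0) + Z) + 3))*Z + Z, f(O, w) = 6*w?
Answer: 1/206703 ≈ 4.8379e-6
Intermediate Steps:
d(R, Z) = Z + Z*(-6 - 2*Z) (d(R, Z) = (-2*((6*0 + Z) + 3))*Z + Z = (-2*((0 + Z) + 3))*Z + Z = (-2*(Z + 3))*Z + Z = (-2*(3 + Z))*Z + Z = (-6 - 2*Z)*Z + Z = Z*(-6 - 2*Z) + Z = Z + Z*(-6 - 2*Z))
y(j, c) = 2*j*(c + j) (y(j, c) = (2*j)*(c + j) = 2*j*(c + j))
1/(y(314, d(5, -8)) + 64775) = 1/(2*314*(-1*(-8)*(5 + 2*(-8)) + 314) + 64775) = 1/(2*314*(-1*(-8)*(5 - 16) + 314) + 64775) = 1/(2*314*(-1*(-8)*(-11) + 314) + 64775) = 1/(2*314*(-88 + 314) + 64775) = 1/(2*314*226 + 64775) = 1/(141928 + 64775) = 1/206703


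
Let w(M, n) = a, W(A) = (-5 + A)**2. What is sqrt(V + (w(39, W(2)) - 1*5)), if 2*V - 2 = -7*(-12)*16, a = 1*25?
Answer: 3*sqrt(77) ≈ 26.325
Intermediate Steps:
a = 25
w(M, n) = 25
V = 673 (V = 1 + (-7*(-12)*16)/2 = 1 + (84*16)/2 = 1 + (1/2)*1344 = 1 + 672 = 673)
sqrt(V + (w(39, W(2)) - 1*5)) = sqrt(673 + (25 - 1*5)) = sqrt(673 + (25 - 5)) = sqrt(673 + 20) = sqrt(693) = 3*sqrt(77)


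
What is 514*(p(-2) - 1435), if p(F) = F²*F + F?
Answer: -742730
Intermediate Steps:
p(F) = F + F³ (p(F) = F³ + F = F + F³)
514*(p(-2) - 1435) = 514*((-2 + (-2)³) - 1435) = 514*((-2 - 8) - 1435) = 514*(-10 - 1435) = 514*(-1445) = -742730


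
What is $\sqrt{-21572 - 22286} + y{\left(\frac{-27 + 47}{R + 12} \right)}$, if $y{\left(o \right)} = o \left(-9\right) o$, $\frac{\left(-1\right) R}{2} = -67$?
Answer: $- \frac{900}{5329} + i \sqrt{43858} \approx -0.16889 + 209.42 i$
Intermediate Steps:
$R = 134$ ($R = \left(-2\right) \left(-67\right) = 134$)
$y{\left(o \right)} = - 9 o^{2}$ ($y{\left(o \right)} = - 9 o o = - 9 o^{2}$)
$\sqrt{-21572 - 22286} + y{\left(\frac{-27 + 47}{R + 12} \right)} = \sqrt{-21572 - 22286} - 9 \left(\frac{-27 + 47}{134 + 12}\right)^{2} = \sqrt{-43858} - 9 \left(\frac{20}{146}\right)^{2} = i \sqrt{43858} - 9 \left(20 \cdot \frac{1}{146}\right)^{2} = i \sqrt{43858} - 9 \left(\frac{10}{73}\right)^{2} = i \sqrt{43858} - \frac{900}{5329} = - \frac{900}{5329} + i \sqrt{43858}$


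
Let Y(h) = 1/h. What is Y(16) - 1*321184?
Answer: -5138943/16 ≈ -3.2118e+5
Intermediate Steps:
Y(16) - 1*321184 = 1/16 - 1*321184 = 1/16 - 321184 = -5138943/16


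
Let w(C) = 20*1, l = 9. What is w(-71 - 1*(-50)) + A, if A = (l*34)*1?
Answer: 326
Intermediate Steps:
A = 306 (A = (9*34)*1 = 306*1 = 306)
w(C) = 20
w(-71 - 1*(-50)) + A = 20 + 306 = 326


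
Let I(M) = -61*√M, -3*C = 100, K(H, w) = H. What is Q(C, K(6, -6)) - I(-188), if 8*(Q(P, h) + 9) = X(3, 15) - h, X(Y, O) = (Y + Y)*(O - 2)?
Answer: 122*I*√47 ≈ 836.39*I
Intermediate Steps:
C = -100/3 (C = -⅓*100 = -100/3 ≈ -33.333)
X(Y, O) = 2*Y*(-2 + O) (X(Y, O) = (2*Y)*(-2 + O) = 2*Y*(-2 + O))
Q(P, h) = ¾ - h/8 (Q(P, h) = -9 + (2*3*(-2 + 15) - h)/8 = -9 + (2*3*13 - h)/8 = -9 + (78 - h)/8 = -9 + (39/4 - h/8) = ¾ - h/8)
Q(C, K(6, -6)) - I(-188) = (¾ - ⅛*6) - (-61)*√(-188) = (¾ - ¾) - (-61)*2*I*√47 = 0 - (-122)*I*√47 = 0 + 122*I*√47 = 122*I*√47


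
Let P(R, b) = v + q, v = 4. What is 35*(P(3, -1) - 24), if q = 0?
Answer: -700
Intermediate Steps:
P(R, b) = 4 (P(R, b) = 4 + 0 = 4)
35*(P(3, -1) - 24) = 35*(4 - 24) = 35*(-20) = -700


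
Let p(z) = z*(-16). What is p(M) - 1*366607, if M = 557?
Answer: -375519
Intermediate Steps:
p(z) = -16*z
p(M) - 1*366607 = -16*557 - 1*366607 = -8912 - 366607 = -375519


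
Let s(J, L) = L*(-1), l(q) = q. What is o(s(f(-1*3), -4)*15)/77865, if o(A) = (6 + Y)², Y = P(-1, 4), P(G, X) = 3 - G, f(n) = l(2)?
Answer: 20/15573 ≈ 0.0012843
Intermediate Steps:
f(n) = 2
s(J, L) = -L
Y = 4 (Y = 3 - 1*(-1) = 3 + 1 = 4)
o(A) = 100 (o(A) = (6 + 4)² = 10² = 100)
o(s(f(-1*3), -4)*15)/77865 = 100/77865 = 100*(1/77865) = 20/15573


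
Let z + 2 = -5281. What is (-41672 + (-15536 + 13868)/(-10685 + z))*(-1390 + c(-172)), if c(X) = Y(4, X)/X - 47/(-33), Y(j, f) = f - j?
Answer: 327540953267959/5664648 ≈ 5.7822e+7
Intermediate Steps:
z = -5283 (z = -2 - 5281 = -5283)
c(X) = 47/33 + (-4 + X)/X (c(X) = (X - 1*4)/X - 47/(-33) = (X - 4)/X - 47*(-1/33) = (-4 + X)/X + 47/33 = 47/33 + (-4 + X)/X)
(-41672 + (-15536 + 13868)/(-10685 + z))*(-1390 + c(-172)) = (-41672 + (-15536 + 13868)/(-10685 - 5283))*(-1390 + (80/33 - 4/(-172))) = (-41672 - 1668/(-15968))*(-1390 + (80/33 - 4*(-1/172))) = (-41672 - 1668*(-1/15968))*(-1390 + (80/33 + 1/43)) = (-41672 + 417/3992)*(-1390 + 3473/1419) = -166354207/3992*(-1968937/1419) = 327540953267959/5664648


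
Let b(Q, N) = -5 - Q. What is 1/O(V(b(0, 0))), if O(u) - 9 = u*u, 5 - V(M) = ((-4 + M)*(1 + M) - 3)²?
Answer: 1/1175065 ≈ 8.5102e-7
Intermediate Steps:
V(M) = 5 - (-3 + (1 + M)*(-4 + M))² (V(M) = 5 - ((-4 + M)*(1 + M) - 3)² = 5 - ((1 + M)*(-4 + M) - 3)² = 5 - (-3 + (1 + M)*(-4 + M))²)
O(u) = 9 + u² (O(u) = 9 + u*u = 9 + u²)
1/O(V(b(0, 0))) = 1/(9 + (5 - (7 - (-5 - 1*0)² + 3*(-5 - 1*0))²)²) = 1/(9 + (5 - (7 - (-5 + 0)² + 3*(-5 + 0))²)²) = 1/(9 + (5 - (7 - 1*(-5)² + 3*(-5))²)²) = 1/(9 + (5 - (7 - 1*25 - 15)²)²) = 1/(9 + (5 - (7 - 25 - 15)²)²) = 1/(9 + (5 - 1*(-33)²)²) = 1/(9 + (5 - 1*1089)²) = 1/(9 + (5 - 1089)²) = 1/(9 + (-1084)²) = 1/(9 + 1175056) = 1/1175065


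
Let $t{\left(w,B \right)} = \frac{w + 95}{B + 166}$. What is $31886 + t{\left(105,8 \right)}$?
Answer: $\frac{2774182}{87} \approx 31887.0$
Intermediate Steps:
$t{\left(w,B \right)} = \frac{95 + w}{166 + B}$
$31886 + t{\left(105,8 \right)} = 31886 + \frac{95 + 105}{166 + 8} = 31886 + \frac{1}{174} \cdot 200 = 31886 + \frac{100}{87} = \frac{2774182}{87}$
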